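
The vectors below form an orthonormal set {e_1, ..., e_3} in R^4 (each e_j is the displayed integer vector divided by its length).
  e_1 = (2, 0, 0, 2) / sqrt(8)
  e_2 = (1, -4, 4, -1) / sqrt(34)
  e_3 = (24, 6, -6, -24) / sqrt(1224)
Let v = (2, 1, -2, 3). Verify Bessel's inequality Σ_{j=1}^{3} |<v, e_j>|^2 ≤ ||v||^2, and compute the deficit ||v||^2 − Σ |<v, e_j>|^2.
Σ |<v, e_j>|^2 = 35/2; ||v||^2 = 18; deficit = 1/2

Write each e_j = u_j / sqrt(<u_j, u_j>) where u_j is the displayed integer vector. Then <v, e_j> = <v, u_j> / sqrt(<u_j, u_j>), so |<v, e_j>|^2 = <v, u_j>^2 / <u_j, u_j>.
Coefficients: <v, e_1> = 10/sqrt(8), <v, e_2> = -13/sqrt(34), <v, e_3> = -6/sqrt(1224).
Square and sum: Σ |<v, e_j>|^2 = 35/2.
Compute ||v||^2 = v·v = 18.
Deficit = 18 − 35/2 = 1/2 ≥ 0, confirming Bessel's inequality. (The deficit equals ||v − Σ <v,e_j> e_j||^2, the squared distance from v to span{e_j}.)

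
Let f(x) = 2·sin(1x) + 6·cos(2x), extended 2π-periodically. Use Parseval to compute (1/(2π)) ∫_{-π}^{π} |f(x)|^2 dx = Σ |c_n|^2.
Σ |c_n|^2 = 20

Expand |f|^2 and use orthogonality of {sin(nx), cos(mx)} on [-π, π]:
  ∫_{-π}^{π} sin(nx)^2 dx = π, ∫ cos(mx)^2 dx = π, and cross terms integrate to 0.
So ∫_{-π}^{π} f(x)^2 dx = 2^2 · π + 6^2 · π = (4 + 36)π.
Divide by 2π: (4 + 36)/2 = 20.
By Parseval, this equals Σ |c_n|^2.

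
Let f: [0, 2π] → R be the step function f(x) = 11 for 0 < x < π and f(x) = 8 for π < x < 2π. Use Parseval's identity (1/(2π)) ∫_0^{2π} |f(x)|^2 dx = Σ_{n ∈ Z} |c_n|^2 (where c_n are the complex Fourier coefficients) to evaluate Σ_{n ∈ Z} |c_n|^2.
Σ |c_n|^2 = 185/2

Parseval equates the L^2 energy of f (normalised by 1/(2π)) with the ℓ^2 sum of its Fourier coefficients: (1/(2π)) ∫_0^{2π} |f|^2 = Σ |c_n|^2.
Compute the left side: (1/(2π)) [∫_0^π 11^2 dx + ∫_π^{2π} 8^2 dx] = (1/(2π)) · (121π + 64π) = (121 + 64)/2 = 185/2.
So Σ_{n ∈ Z} |c_n|^2 = 185/2.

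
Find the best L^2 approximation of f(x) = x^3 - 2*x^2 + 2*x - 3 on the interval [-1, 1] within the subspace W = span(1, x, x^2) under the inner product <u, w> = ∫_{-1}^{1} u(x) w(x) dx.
g(x) = -2*x^2 + 13*x/5 - 3

The best approximation g ∈ W is the orthogonal projection of f onto W. Writing g = a_0 + a_1 x + a_2 x^2, the coefficients solve the normal equations G · a = b where
  G_{ij} = <φ_i, φ_j> and b_i = <f, φ_i>, with φ_0 = 1, φ_1 = x, φ_2 = x^2.
G =
  [2, 0, 2/3]
  [0, 2/3, 0]
  [2/3, 0, 2/5],
b = (-22/3, 26/15, -14/5).
Solving gives a_0 = -3, a_1 = 13/5, a_2 = -2, so
  g(x) = -2*x^2 + 13*x/5 - 3.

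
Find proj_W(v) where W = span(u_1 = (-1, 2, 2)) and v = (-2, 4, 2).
proj_W(v) = (-14/9, 28/9, 28/9)

Set up U = [u_1 | ... | u_1] ∈ R^(3×1). The projector onto W = col(U) is P = U (U^T U)^(-1) U^T.
Compute U^T U =
  [9],
and U^T v = (14).
Solve U^T U · c = U^T v for the coefficients: c = (14/9). The projection is proj_W(v) = U c.
Check: (v - proj_W(v)) · u_1 = 0  (should be 0).
Result: proj_W(v) = (-14/9, 28/9, 28/9).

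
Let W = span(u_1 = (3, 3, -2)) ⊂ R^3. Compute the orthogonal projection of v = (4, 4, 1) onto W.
proj_W(v) = (3, 3, -2)

Set up U = [u_1 | ... | u_1] ∈ R^(3×1). The projector onto W = col(U) is P = U (U^T U)^(-1) U^T.
Compute U^T U =
  [22],
and U^T v = (22).
Solve U^T U · c = U^T v for the coefficients: c = (1). The projection is proj_W(v) = U c.
Check: (v - proj_W(v)) · u_1 = 0  (should be 0).
Result: proj_W(v) = (3, 3, -2).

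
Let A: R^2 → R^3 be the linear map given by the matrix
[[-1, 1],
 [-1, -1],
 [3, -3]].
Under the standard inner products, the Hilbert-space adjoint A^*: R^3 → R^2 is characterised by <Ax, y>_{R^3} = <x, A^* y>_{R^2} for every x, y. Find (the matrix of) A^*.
A^* = A^T =
[[-1, -1, 3],
 [1, -1, -3]]

For real matrices with standard dot products, the defining identity <Ax, y> = <x, A^* y> gives (Ax)^T y = x^T (A^*) y, i.e. x^T A^T y = x^T (A^*) y. Since this holds for all x, y, we must have A^* = A^T. Therefore
A^* =
[[-1, -1, 3],
 [1, -1, -3]].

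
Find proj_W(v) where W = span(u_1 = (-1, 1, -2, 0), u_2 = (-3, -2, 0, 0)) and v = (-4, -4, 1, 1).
proj_W(v) = (-320/77, -290/77, 92/77, 0)

Set up U = [u_1 | ... | u_2] ∈ R^(4×2). The projector onto W = col(U) is P = U (U^T U)^(-1) U^T.
Compute U^T U =
  [6, 1]
  [1, 13],
and U^T v = (-2, 20).
Solve U^T U · c = U^T v for the coefficients: c = (-46/77, 122/77). The projection is proj_W(v) = U c.
Check: (v - proj_W(v)) · u_1 = 0  (should be 0).
Check: (v - proj_W(v)) · u_2 = 0  (should be 0).
Result: proj_W(v) = (-320/77, -290/77, 92/77, 0).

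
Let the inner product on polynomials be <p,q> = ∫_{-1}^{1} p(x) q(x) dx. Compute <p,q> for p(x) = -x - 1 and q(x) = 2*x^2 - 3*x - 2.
<p,q> = 14/3

Expand the product: p(x)·q(x) = -2*x^3 + x^2 + 5*x + 2.
∫_{-1}^{1} of each monomial x^k gives [2/(k+1) if k even, 0 if k odd]. Integrating term-by-term (or equivalently evaluating the antiderivative F(x) = -x^4/2 + x^3/3 + 5*x^2/2 + 2*x at the endpoints):
  F(1) − F(−1) = 13/3 − (-1/3) = 14/3.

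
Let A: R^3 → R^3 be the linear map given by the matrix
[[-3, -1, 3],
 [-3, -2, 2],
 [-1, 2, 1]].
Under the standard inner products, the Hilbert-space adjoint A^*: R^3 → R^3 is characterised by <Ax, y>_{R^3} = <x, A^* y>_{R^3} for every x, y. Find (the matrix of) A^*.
A^* = A^T =
[[-3, -3, -1],
 [-1, -2, 2],
 [3, 2, 1]]

For real matrices with standard dot products, the defining identity <Ax, y> = <x, A^* y> gives (Ax)^T y = x^T (A^*) y, i.e. x^T A^T y = x^T (A^*) y. Since this holds for all x, y, we must have A^* = A^T. Therefore
A^* =
[[-3, -3, -1],
 [-1, -2, 2],
 [3, 2, 1]].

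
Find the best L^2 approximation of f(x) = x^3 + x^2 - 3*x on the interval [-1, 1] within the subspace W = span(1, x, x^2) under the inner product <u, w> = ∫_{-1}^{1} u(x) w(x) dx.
g(x) = x^2 - 12*x/5

The best approximation g ∈ W is the orthogonal projection of f onto W. Writing g = a_0 + a_1 x + a_2 x^2, the coefficients solve the normal equations G · a = b where
  G_{ij} = <φ_i, φ_j> and b_i = <f, φ_i>, with φ_0 = 1, φ_1 = x, φ_2 = x^2.
G =
  [2, 0, 2/3]
  [0, 2/3, 0]
  [2/3, 0, 2/5],
b = (2/3, -8/5, 2/5).
Solving gives a_0 = 0, a_1 = -12/5, a_2 = 1, so
  g(x) = x^2 - 12*x/5.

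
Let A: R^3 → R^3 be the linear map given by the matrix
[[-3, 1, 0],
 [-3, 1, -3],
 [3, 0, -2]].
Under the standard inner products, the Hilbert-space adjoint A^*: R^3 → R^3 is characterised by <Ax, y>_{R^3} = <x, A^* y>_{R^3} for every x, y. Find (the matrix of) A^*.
A^* = A^T =
[[-3, -3, 3],
 [1, 1, 0],
 [0, -3, -2]]

For real matrices with standard dot products, the defining identity <Ax, y> = <x, A^* y> gives (Ax)^T y = x^T (A^*) y, i.e. x^T A^T y = x^T (A^*) y. Since this holds for all x, y, we must have A^* = A^T. Therefore
A^* =
[[-3, -3, 3],
 [1, 1, 0],
 [0, -3, -2]].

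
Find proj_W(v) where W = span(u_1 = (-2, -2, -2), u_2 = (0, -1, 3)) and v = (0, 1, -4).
proj_W(v) = (-2/13, 29/26, -103/26)

Set up U = [u_1 | ... | u_2] ∈ R^(3×2). The projector onto W = col(U) is P = U (U^T U)^(-1) U^T.
Compute U^T U =
  [12, -4]
  [-4, 10],
and U^T v = (6, -13).
Solve U^T U · c = U^T v for the coefficients: c = (1/13, -33/26). The projection is proj_W(v) = U c.
Check: (v - proj_W(v)) · u_1 = 0  (should be 0).
Check: (v - proj_W(v)) · u_2 = 0  (should be 0).
Result: proj_W(v) = (-2/13, 29/26, -103/26).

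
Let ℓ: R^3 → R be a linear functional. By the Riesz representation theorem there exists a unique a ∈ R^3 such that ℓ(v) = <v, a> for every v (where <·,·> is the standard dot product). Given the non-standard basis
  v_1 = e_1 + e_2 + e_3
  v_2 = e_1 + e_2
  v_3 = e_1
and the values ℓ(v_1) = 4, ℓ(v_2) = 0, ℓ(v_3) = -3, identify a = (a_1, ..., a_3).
a = (-3, 3, 4)

Write a = (a_1, ..., a_3) in the standard basis. For each basis vector v_i, ℓ(v_i) = <v_i, a> is a linear equation in the a_j's. Collect the n equations into a matrix system V a = ℓ, where row i of V is v_i (expressed in the standard basis). Since V is invertible (lower-triangular with 1s on the diagonal, up to permutation), solve by back-substitution:
  V =
[[1, 1, 1],
 [1, 1, 0],
 [1, 0, 0]]
  V a = (4, 0, -3)
Solving gives a = (-3, 3, 4).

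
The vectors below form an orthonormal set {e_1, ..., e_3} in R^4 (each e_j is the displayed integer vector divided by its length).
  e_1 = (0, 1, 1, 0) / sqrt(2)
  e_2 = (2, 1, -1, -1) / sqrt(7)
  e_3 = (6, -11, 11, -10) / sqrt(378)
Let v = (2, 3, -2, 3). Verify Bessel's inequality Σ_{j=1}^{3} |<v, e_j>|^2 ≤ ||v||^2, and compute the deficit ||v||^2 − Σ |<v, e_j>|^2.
Σ |<v, e_j>|^2 = 533/27; ||v||^2 = 26; deficit = 169/27

Write each e_j = u_j / sqrt(<u_j, u_j>) where u_j is the displayed integer vector. Then <v, e_j> = <v, u_j> / sqrt(<u_j, u_j>), so |<v, e_j>|^2 = <v, u_j>^2 / <u_j, u_j>.
Coefficients: <v, e_1> = 1/sqrt(2), <v, e_2> = 6/sqrt(7), <v, e_3> = -73/sqrt(378).
Square and sum: Σ |<v, e_j>|^2 = 533/27.
Compute ||v||^2 = v·v = 26.
Deficit = 26 − 533/27 = 169/27 ≥ 0, confirming Bessel's inequality. (The deficit equals ||v − Σ <v,e_j> e_j||^2, the squared distance from v to span{e_j}.)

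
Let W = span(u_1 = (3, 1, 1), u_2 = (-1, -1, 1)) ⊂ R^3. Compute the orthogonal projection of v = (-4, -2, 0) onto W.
proj_W(v) = (-4, -2, 0)

Set up U = [u_1 | ... | u_2] ∈ R^(3×2). The projector onto W = col(U) is P = U (U^T U)^(-1) U^T.
Compute U^T U =
  [11, -3]
  [-3, 3],
and U^T v = (-14, 6).
Solve U^T U · c = U^T v for the coefficients: c = (-1, 1). The projection is proj_W(v) = U c.
Check: (v - proj_W(v)) · u_1 = 0  (should be 0).
Check: (v - proj_W(v)) · u_2 = 0  (should be 0).
Result: proj_W(v) = (-4, -2, 0).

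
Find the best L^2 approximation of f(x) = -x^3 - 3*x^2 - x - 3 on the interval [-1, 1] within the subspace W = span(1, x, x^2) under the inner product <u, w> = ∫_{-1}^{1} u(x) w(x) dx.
g(x) = -3*x^2 - 8*x/5 - 3

The best approximation g ∈ W is the orthogonal projection of f onto W. Writing g = a_0 + a_1 x + a_2 x^2, the coefficients solve the normal equations G · a = b where
  G_{ij} = <φ_i, φ_j> and b_i = <f, φ_i>, with φ_0 = 1, φ_1 = x, φ_2 = x^2.
G =
  [2, 0, 2/3]
  [0, 2/3, 0]
  [2/3, 0, 2/5],
b = (-8, -16/15, -16/5).
Solving gives a_0 = -3, a_1 = -8/5, a_2 = -3, so
  g(x) = -3*x^2 - 8*x/5 - 3.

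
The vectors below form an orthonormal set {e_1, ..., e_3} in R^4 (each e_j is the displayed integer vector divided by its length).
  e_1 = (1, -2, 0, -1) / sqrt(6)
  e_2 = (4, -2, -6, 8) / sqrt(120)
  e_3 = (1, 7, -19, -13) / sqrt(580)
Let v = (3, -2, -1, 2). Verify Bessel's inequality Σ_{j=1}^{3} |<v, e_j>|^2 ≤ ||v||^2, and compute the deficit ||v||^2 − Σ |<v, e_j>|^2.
Σ |<v, e_j>|^2 = 486/29; ||v||^2 = 18; deficit = 36/29

Write each e_j = u_j / sqrt(<u_j, u_j>) where u_j is the displayed integer vector. Then <v, e_j> = <v, u_j> / sqrt(<u_j, u_j>), so |<v, e_j>|^2 = <v, u_j>^2 / <u_j, u_j>.
Coefficients: <v, e_1> = 5/sqrt(6), <v, e_2> = 38/sqrt(120), <v, e_3> = -18/sqrt(580).
Square and sum: Σ |<v, e_j>|^2 = 486/29.
Compute ||v||^2 = v·v = 18.
Deficit = 18 − 486/29 = 36/29 ≥ 0, confirming Bessel's inequality. (The deficit equals ||v − Σ <v,e_j> e_j||^2, the squared distance from v to span{e_j}.)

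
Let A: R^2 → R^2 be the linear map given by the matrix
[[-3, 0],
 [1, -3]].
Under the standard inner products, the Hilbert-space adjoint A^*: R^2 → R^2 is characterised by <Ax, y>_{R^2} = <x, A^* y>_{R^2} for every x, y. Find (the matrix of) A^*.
A^* = A^T =
[[-3, 1],
 [0, -3]]

For real matrices with standard dot products, the defining identity <Ax, y> = <x, A^* y> gives (Ax)^T y = x^T (A^*) y, i.e. x^T A^T y = x^T (A^*) y. Since this holds for all x, y, we must have A^* = A^T. Therefore
A^* =
[[-3, 1],
 [0, -3]].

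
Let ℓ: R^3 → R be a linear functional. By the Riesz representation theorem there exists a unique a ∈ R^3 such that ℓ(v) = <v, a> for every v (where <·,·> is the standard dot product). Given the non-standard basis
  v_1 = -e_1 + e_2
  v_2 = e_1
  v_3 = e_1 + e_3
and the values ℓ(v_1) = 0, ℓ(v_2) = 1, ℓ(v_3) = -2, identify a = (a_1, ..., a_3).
a = (1, 1, -3)

Write a = (a_1, ..., a_3) in the standard basis. For each basis vector v_i, ℓ(v_i) = <v_i, a> is a linear equation in the a_j's. Collect the n equations into a matrix system V a = ℓ, where row i of V is v_i (expressed in the standard basis). Since V is invertible (lower-triangular with 1s on the diagonal, up to permutation), solve by back-substitution:
  V =
[[-1, 1, 0],
 [1, 0, 0],
 [1, 0, 1]]
  V a = (0, 1, -2)
Solving gives a = (1, 1, -3).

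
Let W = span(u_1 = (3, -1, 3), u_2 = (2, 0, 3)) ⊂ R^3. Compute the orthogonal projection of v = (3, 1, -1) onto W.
proj_W(v) = (12/11, -10/11, 3/11)

Set up U = [u_1 | ... | u_2] ∈ R^(3×2). The projector onto W = col(U) is P = U (U^T U)^(-1) U^T.
Compute U^T U =
  [19, 15]
  [15, 13],
and U^T v = (5, 3).
Solve U^T U · c = U^T v for the coefficients: c = (10/11, -9/11). The projection is proj_W(v) = U c.
Check: (v - proj_W(v)) · u_1 = 0  (should be 0).
Check: (v - proj_W(v)) · u_2 = 0  (should be 0).
Result: proj_W(v) = (12/11, -10/11, 3/11).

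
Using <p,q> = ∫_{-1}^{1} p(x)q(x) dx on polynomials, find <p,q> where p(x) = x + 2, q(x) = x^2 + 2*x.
<p,q> = 8/3

Expand the product: p(x)·q(x) = x^3 + 4*x^2 + 4*x.
∫_{-1}^{1} of each monomial x^k gives [2/(k+1) if k even, 0 if k odd]. Integrating term-by-term (or equivalently evaluating the antiderivative F(x) = x^4/4 + 4*x^3/3 + 2*x^2 at the endpoints):
  F(1) − F(−1) = 43/12 − (11/12) = 8/3.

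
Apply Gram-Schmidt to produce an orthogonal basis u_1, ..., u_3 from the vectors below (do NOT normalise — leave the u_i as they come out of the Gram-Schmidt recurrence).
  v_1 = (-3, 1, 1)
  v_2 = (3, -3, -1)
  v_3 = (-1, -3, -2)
Orthogonal basis:
  u_1 = (-3, 1, 1)
  u_2 = (-6/11, -20/11, 2/11)
  u_3 = (-7/10, 0, -21/10)

Apply the Gram-Schmidt recurrence
  u_1 = v_1
  u_i = v_i − Σ_{j<i} ((v_i · u_j) / (u_j · u_j)) · u_j.

Step by step this gives:
  u_1 = (-3, 1, 1)
  u_2 = (-6/11, -20/11, 2/11)
  u_3 = (-7/10, 0, -21/10)

Orthogonality check:
  u_2 · u_1 = 0 (should be 0)
  u_3 · u_1 = 0 (should be 0)
  u_3 · u_2 = 0 (should be 0)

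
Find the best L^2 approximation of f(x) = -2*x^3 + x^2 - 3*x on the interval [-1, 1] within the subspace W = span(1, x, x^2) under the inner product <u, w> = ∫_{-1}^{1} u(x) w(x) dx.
g(x) = x^2 - 21*x/5

The best approximation g ∈ W is the orthogonal projection of f onto W. Writing g = a_0 + a_1 x + a_2 x^2, the coefficients solve the normal equations G · a = b where
  G_{ij} = <φ_i, φ_j> and b_i = <f, φ_i>, with φ_0 = 1, φ_1 = x, φ_2 = x^2.
G =
  [2, 0, 2/3]
  [0, 2/3, 0]
  [2/3, 0, 2/5],
b = (2/3, -14/5, 2/5).
Solving gives a_0 = 0, a_1 = -21/5, a_2 = 1, so
  g(x) = x^2 - 21*x/5.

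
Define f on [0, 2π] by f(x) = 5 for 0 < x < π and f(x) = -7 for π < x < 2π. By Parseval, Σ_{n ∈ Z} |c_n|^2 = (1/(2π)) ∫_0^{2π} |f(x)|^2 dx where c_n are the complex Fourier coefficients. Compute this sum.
Σ |c_n|^2 = 37

Parseval equates the L^2 energy of f (normalised by 1/(2π)) with the ℓ^2 sum of its Fourier coefficients: (1/(2π)) ∫_0^{2π} |f|^2 = Σ |c_n|^2.
Compute the left side: (1/(2π)) [∫_0^π 5^2 dx + ∫_π^{2π} (-7)^2 dx] = (1/(2π)) · (25π + 49π) = (25 + 49)/2 = 37.
So Σ_{n ∈ Z} |c_n|^2 = 37.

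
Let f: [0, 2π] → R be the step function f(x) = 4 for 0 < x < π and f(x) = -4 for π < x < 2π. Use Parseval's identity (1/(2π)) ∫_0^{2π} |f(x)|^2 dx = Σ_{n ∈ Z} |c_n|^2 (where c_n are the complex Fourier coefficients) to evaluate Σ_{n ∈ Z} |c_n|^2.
Σ |c_n|^2 = 16

Parseval equates the L^2 energy of f (normalised by 1/(2π)) with the ℓ^2 sum of its Fourier coefficients: (1/(2π)) ∫_0^{2π} |f|^2 = Σ |c_n|^2.
Compute the left side: (1/(2π)) [∫_0^π 4^2 dx + ∫_π^{2π} (-4)^2 dx] = (1/(2π)) · (16π + 16π) = (16 + 16)/2 = 16.
So Σ_{n ∈ Z} |c_n|^2 = 16.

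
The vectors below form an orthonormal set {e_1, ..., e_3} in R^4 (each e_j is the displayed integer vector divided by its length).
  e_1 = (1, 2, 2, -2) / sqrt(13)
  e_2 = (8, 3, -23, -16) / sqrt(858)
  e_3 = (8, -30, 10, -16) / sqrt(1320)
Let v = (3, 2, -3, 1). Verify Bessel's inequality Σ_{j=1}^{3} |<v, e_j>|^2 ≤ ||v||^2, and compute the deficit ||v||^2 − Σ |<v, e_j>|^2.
Σ |<v, e_j>|^2 = 66/5; ||v||^2 = 23; deficit = 49/5

Write each e_j = u_j / sqrt(<u_j, u_j>) where u_j is the displayed integer vector. Then <v, e_j> = <v, u_j> / sqrt(<u_j, u_j>), so |<v, e_j>|^2 = <v, u_j>^2 / <u_j, u_j>.
Coefficients: <v, e_1> = -1/sqrt(13), <v, e_2> = 83/sqrt(858), <v, e_3> = -82/sqrt(1320).
Square and sum: Σ |<v, e_j>|^2 = 66/5.
Compute ||v||^2 = v·v = 23.
Deficit = 23 − 66/5 = 49/5 ≥ 0, confirming Bessel's inequality. (The deficit equals ||v − Σ <v,e_j> e_j||^2, the squared distance from v to span{e_j}.)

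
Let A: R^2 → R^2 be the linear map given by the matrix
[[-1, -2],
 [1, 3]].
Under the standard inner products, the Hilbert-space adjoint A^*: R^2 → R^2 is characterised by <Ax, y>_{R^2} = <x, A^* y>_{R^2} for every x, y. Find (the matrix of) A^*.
A^* = A^T =
[[-1, 1],
 [-2, 3]]

For real matrices with standard dot products, the defining identity <Ax, y> = <x, A^* y> gives (Ax)^T y = x^T (A^*) y, i.e. x^T A^T y = x^T (A^*) y. Since this holds for all x, y, we must have A^* = A^T. Therefore
A^* =
[[-1, 1],
 [-2, 3]].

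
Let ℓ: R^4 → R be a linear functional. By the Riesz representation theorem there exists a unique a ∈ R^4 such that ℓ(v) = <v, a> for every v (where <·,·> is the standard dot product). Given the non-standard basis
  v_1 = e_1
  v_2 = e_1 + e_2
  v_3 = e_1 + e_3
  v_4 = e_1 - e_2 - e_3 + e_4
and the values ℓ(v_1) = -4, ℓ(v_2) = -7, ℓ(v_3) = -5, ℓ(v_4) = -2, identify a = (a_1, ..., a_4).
a = (-4, -3, -1, -2)

Write a = (a_1, ..., a_4) in the standard basis. For each basis vector v_i, ℓ(v_i) = <v_i, a> is a linear equation in the a_j's. Collect the n equations into a matrix system V a = ℓ, where row i of V is v_i (expressed in the standard basis). Since V is invertible (lower-triangular with 1s on the diagonal, up to permutation), solve by back-substitution:
  V =
[[1, 0, 0, 0],
 [1, 1, 0, 0],
 [1, 0, 1, 0],
 [1, -1, -1, 1]]
  V a = (-4, -7, -5, -2)
Solving gives a = (-4, -3, -1, -2).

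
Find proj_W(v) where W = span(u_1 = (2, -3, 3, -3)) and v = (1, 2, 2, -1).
proj_W(v) = (10/31, -15/31, 15/31, -15/31)

Set up U = [u_1 | ... | u_1] ∈ R^(4×1). The projector onto W = col(U) is P = U (U^T U)^(-1) U^T.
Compute U^T U =
  [31],
and U^T v = (5).
Solve U^T U · c = U^T v for the coefficients: c = (5/31). The projection is proj_W(v) = U c.
Check: (v - proj_W(v)) · u_1 = 0  (should be 0).
Result: proj_W(v) = (10/31, -15/31, 15/31, -15/31).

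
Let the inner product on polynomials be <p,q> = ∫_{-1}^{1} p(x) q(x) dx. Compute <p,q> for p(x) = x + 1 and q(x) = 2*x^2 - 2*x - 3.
<p,q> = -6

Expand the product: p(x)·q(x) = 2*x^3 - 5*x - 3.
∫_{-1}^{1} of each monomial x^k gives [2/(k+1) if k even, 0 if k odd]. Integrating term-by-term (or equivalently evaluating the antiderivative F(x) = x^4/2 - 5*x^2/2 - 3*x at the endpoints):
  F(1) − F(−1) = -5 − (1) = -6.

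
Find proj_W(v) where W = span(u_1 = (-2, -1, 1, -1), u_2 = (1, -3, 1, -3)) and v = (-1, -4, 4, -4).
proj_W(v) = (-171/115, -502/115, 264/115, -502/115)

Set up U = [u_1 | ... | u_2] ∈ R^(4×2). The projector onto W = col(U) is P = U (U^T U)^(-1) U^T.
Compute U^T U =
  [7, 5]
  [5, 20],
and U^T v = (14, 27).
Solve U^T U · c = U^T v for the coefficients: c = (29/23, 119/115). The projection is proj_W(v) = U c.
Check: (v - proj_W(v)) · u_1 = 0  (should be 0).
Check: (v - proj_W(v)) · u_2 = 0  (should be 0).
Result: proj_W(v) = (-171/115, -502/115, 264/115, -502/115).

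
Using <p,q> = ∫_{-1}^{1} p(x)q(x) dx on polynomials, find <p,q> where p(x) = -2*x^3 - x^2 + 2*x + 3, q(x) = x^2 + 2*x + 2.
<p,q> = 40/3

Expand the product: p(x)·q(x) = -2*x^5 - 5*x^4 - 4*x^3 + 5*x^2 + 10*x + 6.
∫_{-1}^{1} of each monomial x^k gives [2/(k+1) if k even, 0 if k odd]. Integrating term-by-term (or equivalently evaluating the antiderivative F(x) = -x^6/3 - x^5 - x^4 + 5*x^3/3 + 5*x^2 + 6*x at the endpoints):
  F(1) − F(−1) = 31/3 − (-3) = 40/3.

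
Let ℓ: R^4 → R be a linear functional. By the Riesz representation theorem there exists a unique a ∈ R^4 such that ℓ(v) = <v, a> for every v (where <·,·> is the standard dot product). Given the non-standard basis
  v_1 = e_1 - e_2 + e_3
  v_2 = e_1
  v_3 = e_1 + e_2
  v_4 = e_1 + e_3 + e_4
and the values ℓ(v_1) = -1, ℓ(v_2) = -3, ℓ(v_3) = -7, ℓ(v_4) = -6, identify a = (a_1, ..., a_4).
a = (-3, -4, -2, -1)

Write a = (a_1, ..., a_4) in the standard basis. For each basis vector v_i, ℓ(v_i) = <v_i, a> is a linear equation in the a_j's. Collect the n equations into a matrix system V a = ℓ, where row i of V is v_i (expressed in the standard basis). Since V is invertible (lower-triangular with 1s on the diagonal, up to permutation), solve by back-substitution:
  V =
[[1, -1, 1, 0],
 [1, 0, 0, 0],
 [1, 1, 0, 0],
 [1, 0, 1, 1]]
  V a = (-1, -3, -7, -6)
Solving gives a = (-3, -4, -2, -1).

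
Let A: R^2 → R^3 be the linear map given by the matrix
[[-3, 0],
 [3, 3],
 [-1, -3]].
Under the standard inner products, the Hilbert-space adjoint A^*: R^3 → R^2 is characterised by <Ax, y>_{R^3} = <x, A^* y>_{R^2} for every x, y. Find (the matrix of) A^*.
A^* = A^T =
[[-3, 3, -1],
 [0, 3, -3]]

For real matrices with standard dot products, the defining identity <Ax, y> = <x, A^* y> gives (Ax)^T y = x^T (A^*) y, i.e. x^T A^T y = x^T (A^*) y. Since this holds for all x, y, we must have A^* = A^T. Therefore
A^* =
[[-3, 3, -1],
 [0, 3, -3]].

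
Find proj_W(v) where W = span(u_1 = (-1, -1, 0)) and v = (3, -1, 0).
proj_W(v) = (1, 1, 0)

Set up U = [u_1 | ... | u_1] ∈ R^(3×1). The projector onto W = col(U) is P = U (U^T U)^(-1) U^T.
Compute U^T U =
  [2],
and U^T v = (-2).
Solve U^T U · c = U^T v for the coefficients: c = (-1). The projection is proj_W(v) = U c.
Check: (v - proj_W(v)) · u_1 = 0  (should be 0).
Result: proj_W(v) = (1, 1, 0).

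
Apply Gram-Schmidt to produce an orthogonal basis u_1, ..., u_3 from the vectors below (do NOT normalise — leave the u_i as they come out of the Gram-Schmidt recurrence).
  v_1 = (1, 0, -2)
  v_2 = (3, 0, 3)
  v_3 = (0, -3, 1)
Orthogonal basis:
  u_1 = (1, 0, -2)
  u_2 = (18/5, 0, 9/5)
  u_3 = (0, -3, 0)

Apply the Gram-Schmidt recurrence
  u_1 = v_1
  u_i = v_i − Σ_{j<i} ((v_i · u_j) / (u_j · u_j)) · u_j.

Step by step this gives:
  u_1 = (1, 0, -2)
  u_2 = (18/5, 0, 9/5)
  u_3 = (0, -3, 0)

Orthogonality check:
  u_2 · u_1 = 0 (should be 0)
  u_3 · u_1 = 0 (should be 0)
  u_3 · u_2 = 0 (should be 0)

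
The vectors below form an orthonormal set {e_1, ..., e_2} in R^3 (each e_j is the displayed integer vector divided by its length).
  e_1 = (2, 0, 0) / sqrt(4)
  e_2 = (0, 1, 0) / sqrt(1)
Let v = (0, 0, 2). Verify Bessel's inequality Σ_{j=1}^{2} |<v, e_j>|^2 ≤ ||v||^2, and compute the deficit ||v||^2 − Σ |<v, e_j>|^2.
Σ |<v, e_j>|^2 = 0; ||v||^2 = 4; deficit = 4

Write each e_j = u_j / sqrt(<u_j, u_j>) where u_j is the displayed integer vector. Then <v, e_j> = <v, u_j> / sqrt(<u_j, u_j>), so |<v, e_j>|^2 = <v, u_j>^2 / <u_j, u_j>.
Coefficients: <v, e_1> = 0/sqrt(4), <v, e_2> = 0/sqrt(1).
Square and sum: Σ |<v, e_j>|^2 = 0.
Compute ||v||^2 = v·v = 4.
Deficit = 4 − 0 = 4 ≥ 0, confirming Bessel's inequality. (The deficit equals ||v − Σ <v,e_j> e_j||^2, the squared distance from v to span{e_j}.)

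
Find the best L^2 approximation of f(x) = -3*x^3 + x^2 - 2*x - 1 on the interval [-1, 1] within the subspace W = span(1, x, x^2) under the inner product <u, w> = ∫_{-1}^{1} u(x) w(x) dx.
g(x) = x^2 - 19*x/5 - 1

The best approximation g ∈ W is the orthogonal projection of f onto W. Writing g = a_0 + a_1 x + a_2 x^2, the coefficients solve the normal equations G · a = b where
  G_{ij} = <φ_i, φ_j> and b_i = <f, φ_i>, with φ_0 = 1, φ_1 = x, φ_2 = x^2.
G =
  [2, 0, 2/3]
  [0, 2/3, 0]
  [2/3, 0, 2/5],
b = (-4/3, -38/15, -4/15).
Solving gives a_0 = -1, a_1 = -19/5, a_2 = 1, so
  g(x) = x^2 - 19*x/5 - 1.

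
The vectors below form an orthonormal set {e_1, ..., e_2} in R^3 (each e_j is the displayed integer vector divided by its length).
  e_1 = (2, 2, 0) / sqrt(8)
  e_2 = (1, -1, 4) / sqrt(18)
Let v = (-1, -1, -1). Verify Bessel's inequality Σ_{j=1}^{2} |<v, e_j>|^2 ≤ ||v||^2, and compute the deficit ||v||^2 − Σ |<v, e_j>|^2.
Σ |<v, e_j>|^2 = 26/9; ||v||^2 = 3; deficit = 1/9

Write each e_j = u_j / sqrt(<u_j, u_j>) where u_j is the displayed integer vector. Then <v, e_j> = <v, u_j> / sqrt(<u_j, u_j>), so |<v, e_j>|^2 = <v, u_j>^2 / <u_j, u_j>.
Coefficients: <v, e_1> = -4/sqrt(8), <v, e_2> = -4/sqrt(18).
Square and sum: Σ |<v, e_j>|^2 = 26/9.
Compute ||v||^2 = v·v = 3.
Deficit = 3 − 26/9 = 1/9 ≥ 0, confirming Bessel's inequality. (The deficit equals ||v − Σ <v,e_j> e_j||^2, the squared distance from v to span{e_j}.)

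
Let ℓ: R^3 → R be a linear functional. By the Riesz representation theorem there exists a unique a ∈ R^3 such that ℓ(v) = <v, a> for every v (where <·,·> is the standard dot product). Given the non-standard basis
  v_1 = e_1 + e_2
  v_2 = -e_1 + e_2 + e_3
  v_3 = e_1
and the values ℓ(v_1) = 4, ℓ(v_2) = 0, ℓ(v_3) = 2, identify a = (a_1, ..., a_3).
a = (2, 2, 0)

Write a = (a_1, ..., a_3) in the standard basis. For each basis vector v_i, ℓ(v_i) = <v_i, a> is a linear equation in the a_j's. Collect the n equations into a matrix system V a = ℓ, where row i of V is v_i (expressed in the standard basis). Since V is invertible (lower-triangular with 1s on the diagonal, up to permutation), solve by back-substitution:
  V =
[[1, 1, 0],
 [-1, 1, 1],
 [1, 0, 0]]
  V a = (4, 0, 2)
Solving gives a = (2, 2, 0).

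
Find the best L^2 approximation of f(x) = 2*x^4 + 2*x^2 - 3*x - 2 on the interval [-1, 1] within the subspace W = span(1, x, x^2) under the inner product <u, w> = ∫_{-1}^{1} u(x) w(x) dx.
g(x) = 26*x^2/7 - 3*x - 76/35

The best approximation g ∈ W is the orthogonal projection of f onto W. Writing g = a_0 + a_1 x + a_2 x^2, the coefficients solve the normal equations G · a = b where
  G_{ij} = <φ_i, φ_j> and b_i = <f, φ_i>, with φ_0 = 1, φ_1 = x, φ_2 = x^2.
G =
  [2, 0, 2/3]
  [0, 2/3, 0]
  [2/3, 0, 2/5],
b = (-28/15, -2, 4/105).
Solving gives a_0 = -76/35, a_1 = -3, a_2 = 26/7, so
  g(x) = 26*x^2/7 - 3*x - 76/35.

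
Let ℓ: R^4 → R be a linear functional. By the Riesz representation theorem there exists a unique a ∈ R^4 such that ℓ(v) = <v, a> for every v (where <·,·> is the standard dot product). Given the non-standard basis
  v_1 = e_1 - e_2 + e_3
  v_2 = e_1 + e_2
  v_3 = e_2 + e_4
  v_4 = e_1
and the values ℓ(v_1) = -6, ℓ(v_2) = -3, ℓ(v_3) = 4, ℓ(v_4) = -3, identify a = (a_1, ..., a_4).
a = (-3, 0, -3, 4)

Write a = (a_1, ..., a_4) in the standard basis. For each basis vector v_i, ℓ(v_i) = <v_i, a> is a linear equation in the a_j's. Collect the n equations into a matrix system V a = ℓ, where row i of V is v_i (expressed in the standard basis). Since V is invertible (lower-triangular with 1s on the diagonal, up to permutation), solve by back-substitution:
  V =
[[1, -1, 1, 0],
 [1, 1, 0, 0],
 [0, 1, 0, 1],
 [1, 0, 0, 0]]
  V a = (-6, -3, 4, -3)
Solving gives a = (-3, 0, -3, 4).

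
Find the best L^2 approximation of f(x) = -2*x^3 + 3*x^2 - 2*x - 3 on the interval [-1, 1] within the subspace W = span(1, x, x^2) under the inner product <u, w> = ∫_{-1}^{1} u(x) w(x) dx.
g(x) = 3*x^2 - 16*x/5 - 3

The best approximation g ∈ W is the orthogonal projection of f onto W. Writing g = a_0 + a_1 x + a_2 x^2, the coefficients solve the normal equations G · a = b where
  G_{ij} = <φ_i, φ_j> and b_i = <f, φ_i>, with φ_0 = 1, φ_1 = x, φ_2 = x^2.
G =
  [2, 0, 2/3]
  [0, 2/3, 0]
  [2/3, 0, 2/5],
b = (-4, -32/15, -4/5).
Solving gives a_0 = -3, a_1 = -16/5, a_2 = 3, so
  g(x) = 3*x^2 - 16*x/5 - 3.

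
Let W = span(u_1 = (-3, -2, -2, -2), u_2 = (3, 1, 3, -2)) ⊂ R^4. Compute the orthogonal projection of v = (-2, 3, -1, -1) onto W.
proj_W(v) = (-108/157, -56/157, -88/157, -8/157)

Set up U = [u_1 | ... | u_2] ∈ R^(4×2). The projector onto W = col(U) is P = U (U^T U)^(-1) U^T.
Compute U^T U =
  [21, -13]
  [-13, 23],
and U^T v = (4, -4).
Solve U^T U · c = U^T v for the coefficients: c = (20/157, -16/157). The projection is proj_W(v) = U c.
Check: (v - proj_W(v)) · u_1 = 0  (should be 0).
Check: (v - proj_W(v)) · u_2 = 0  (should be 0).
Result: proj_W(v) = (-108/157, -56/157, -88/157, -8/157).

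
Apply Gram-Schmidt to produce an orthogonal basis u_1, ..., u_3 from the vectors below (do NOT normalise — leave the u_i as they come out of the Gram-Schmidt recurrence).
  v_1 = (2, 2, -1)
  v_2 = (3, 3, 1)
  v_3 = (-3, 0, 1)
Orthogonal basis:
  u_1 = (2, 2, -1)
  u_2 = (5/9, 5/9, 20/9)
  u_3 = (-3/2, 3/2, 0)

Apply the Gram-Schmidt recurrence
  u_1 = v_1
  u_i = v_i − Σ_{j<i} ((v_i · u_j) / (u_j · u_j)) · u_j.

Step by step this gives:
  u_1 = (2, 2, -1)
  u_2 = (5/9, 5/9, 20/9)
  u_3 = (-3/2, 3/2, 0)

Orthogonality check:
  u_2 · u_1 = 0 (should be 0)
  u_3 · u_1 = 0 (should be 0)
  u_3 · u_2 = 0 (should be 0)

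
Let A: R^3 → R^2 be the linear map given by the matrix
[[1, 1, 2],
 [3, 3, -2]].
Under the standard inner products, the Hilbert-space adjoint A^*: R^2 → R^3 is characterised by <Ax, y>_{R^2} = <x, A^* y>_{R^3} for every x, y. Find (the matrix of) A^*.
A^* = A^T =
[[1, 3],
 [1, 3],
 [2, -2]]

For real matrices with standard dot products, the defining identity <Ax, y> = <x, A^* y> gives (Ax)^T y = x^T (A^*) y, i.e. x^T A^T y = x^T (A^*) y. Since this holds for all x, y, we must have A^* = A^T. Therefore
A^* =
[[1, 3],
 [1, 3],
 [2, -2]].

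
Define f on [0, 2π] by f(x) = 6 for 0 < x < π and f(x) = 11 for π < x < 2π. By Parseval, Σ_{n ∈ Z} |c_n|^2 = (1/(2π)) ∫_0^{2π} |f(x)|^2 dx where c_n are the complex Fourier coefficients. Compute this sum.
Σ |c_n|^2 = 157/2

Parseval equates the L^2 energy of f (normalised by 1/(2π)) with the ℓ^2 sum of its Fourier coefficients: (1/(2π)) ∫_0^{2π} |f|^2 = Σ |c_n|^2.
Compute the left side: (1/(2π)) [∫_0^π 6^2 dx + ∫_π^{2π} 11^2 dx] = (1/(2π)) · (36π + 121π) = (36 + 121)/2 = 157/2.
So Σ_{n ∈ Z} |c_n|^2 = 157/2.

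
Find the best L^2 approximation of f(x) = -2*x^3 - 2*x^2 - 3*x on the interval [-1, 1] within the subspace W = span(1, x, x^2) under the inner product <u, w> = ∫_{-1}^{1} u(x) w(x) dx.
g(x) = -2*x^2 - 21*x/5

The best approximation g ∈ W is the orthogonal projection of f onto W. Writing g = a_0 + a_1 x + a_2 x^2, the coefficients solve the normal equations G · a = b where
  G_{ij} = <φ_i, φ_j> and b_i = <f, φ_i>, with φ_0 = 1, φ_1 = x, φ_2 = x^2.
G =
  [2, 0, 2/3]
  [0, 2/3, 0]
  [2/3, 0, 2/5],
b = (-4/3, -14/5, -4/5).
Solving gives a_0 = 0, a_1 = -21/5, a_2 = -2, so
  g(x) = -2*x^2 - 21*x/5.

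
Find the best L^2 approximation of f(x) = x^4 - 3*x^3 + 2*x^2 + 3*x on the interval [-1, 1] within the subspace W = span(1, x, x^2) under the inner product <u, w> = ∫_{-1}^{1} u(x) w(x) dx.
g(x) = 20*x^2/7 + 6*x/5 - 3/35

The best approximation g ∈ W is the orthogonal projection of f onto W. Writing g = a_0 + a_1 x + a_2 x^2, the coefficients solve the normal equations G · a = b where
  G_{ij} = <φ_i, φ_j> and b_i = <f, φ_i>, with φ_0 = 1, φ_1 = x, φ_2 = x^2.
G =
  [2, 0, 2/3]
  [0, 2/3, 0]
  [2/3, 0, 2/5],
b = (26/15, 4/5, 38/35).
Solving gives a_0 = -3/35, a_1 = 6/5, a_2 = 20/7, so
  g(x) = 20*x^2/7 + 6*x/5 - 3/35.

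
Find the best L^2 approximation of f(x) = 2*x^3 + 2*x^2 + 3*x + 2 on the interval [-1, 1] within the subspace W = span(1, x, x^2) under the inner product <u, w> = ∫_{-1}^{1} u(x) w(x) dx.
g(x) = 2*x^2 + 21*x/5 + 2

The best approximation g ∈ W is the orthogonal projection of f onto W. Writing g = a_0 + a_1 x + a_2 x^2, the coefficients solve the normal equations G · a = b where
  G_{ij} = <φ_i, φ_j> and b_i = <f, φ_i>, with φ_0 = 1, φ_1 = x, φ_2 = x^2.
G =
  [2, 0, 2/3]
  [0, 2/3, 0]
  [2/3, 0, 2/5],
b = (16/3, 14/5, 32/15).
Solving gives a_0 = 2, a_1 = 21/5, a_2 = 2, so
  g(x) = 2*x^2 + 21*x/5 + 2.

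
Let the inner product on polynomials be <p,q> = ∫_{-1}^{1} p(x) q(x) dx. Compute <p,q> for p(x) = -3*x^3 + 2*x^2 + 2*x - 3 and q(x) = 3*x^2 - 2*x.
<p,q> = -58/15

Expand the product: p(x)·q(x) = -9*x^5 + 12*x^4 + 2*x^3 - 13*x^2 + 6*x.
∫_{-1}^{1} of each monomial x^k gives [2/(k+1) if k even, 0 if k odd]. Integrating term-by-term (or equivalently evaluating the antiderivative F(x) = -3*x^6/2 + 12*x^5/5 + x^4/2 - 13*x^3/3 + 3*x^2 at the endpoints):
  F(1) − F(−1) = 1/15 − (59/15) = -58/15.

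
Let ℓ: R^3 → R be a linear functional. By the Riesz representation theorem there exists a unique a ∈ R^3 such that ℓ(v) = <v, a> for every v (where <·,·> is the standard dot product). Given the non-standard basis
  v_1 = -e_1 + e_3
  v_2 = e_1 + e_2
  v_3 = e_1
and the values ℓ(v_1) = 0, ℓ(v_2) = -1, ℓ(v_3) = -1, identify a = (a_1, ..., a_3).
a = (-1, 0, -1)

Write a = (a_1, ..., a_3) in the standard basis. For each basis vector v_i, ℓ(v_i) = <v_i, a> is a linear equation in the a_j's. Collect the n equations into a matrix system V a = ℓ, where row i of V is v_i (expressed in the standard basis). Since V is invertible (lower-triangular with 1s on the diagonal, up to permutation), solve by back-substitution:
  V =
[[-1, 0, 1],
 [1, 1, 0],
 [1, 0, 0]]
  V a = (0, -1, -1)
Solving gives a = (-1, 0, -1).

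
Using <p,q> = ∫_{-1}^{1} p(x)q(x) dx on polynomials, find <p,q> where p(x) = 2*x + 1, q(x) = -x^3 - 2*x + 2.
<p,q> = 8/15

Expand the product: p(x)·q(x) = -2*x^4 - x^3 - 4*x^2 + 2*x + 2.
∫_{-1}^{1} of each monomial x^k gives [2/(k+1) if k even, 0 if k odd]. Integrating term-by-term (or equivalently evaluating the antiderivative F(x) = -2*x^5/5 - x^4/4 - 4*x^3/3 + x^2 + 2*x at the endpoints):
  F(1) − F(−1) = 61/60 − (29/60) = 8/15.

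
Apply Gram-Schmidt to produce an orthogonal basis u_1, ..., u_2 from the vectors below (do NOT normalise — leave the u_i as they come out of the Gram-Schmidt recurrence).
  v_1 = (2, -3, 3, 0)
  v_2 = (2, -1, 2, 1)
Orthogonal basis:
  u_1 = (2, -3, 3, 0)
  u_2 = (9/11, 17/22, 5/22, 1)

Apply the Gram-Schmidt recurrence
  u_1 = v_1
  u_i = v_i − Σ_{j<i} ((v_i · u_j) / (u_j · u_j)) · u_j.

Step by step this gives:
  u_1 = (2, -3, 3, 0)
  u_2 = (9/11, 17/22, 5/22, 1)

Orthogonality check:
  u_2 · u_1 = 0 (should be 0)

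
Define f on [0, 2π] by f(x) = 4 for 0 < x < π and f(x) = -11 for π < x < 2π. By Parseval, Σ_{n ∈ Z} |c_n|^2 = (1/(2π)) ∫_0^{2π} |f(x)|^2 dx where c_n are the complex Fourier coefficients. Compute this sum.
Σ |c_n|^2 = 137/2

Parseval equates the L^2 energy of f (normalised by 1/(2π)) with the ℓ^2 sum of its Fourier coefficients: (1/(2π)) ∫_0^{2π} |f|^2 = Σ |c_n|^2.
Compute the left side: (1/(2π)) [∫_0^π 4^2 dx + ∫_π^{2π} (-11)^2 dx] = (1/(2π)) · (16π + 121π) = (16 + 121)/2 = 137/2.
So Σ_{n ∈ Z} |c_n|^2 = 137/2.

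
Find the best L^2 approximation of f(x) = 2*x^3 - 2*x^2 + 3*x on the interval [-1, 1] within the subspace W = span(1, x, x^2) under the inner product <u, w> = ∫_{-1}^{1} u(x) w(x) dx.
g(x) = -2*x^2 + 21*x/5

The best approximation g ∈ W is the orthogonal projection of f onto W. Writing g = a_0 + a_1 x + a_2 x^2, the coefficients solve the normal equations G · a = b where
  G_{ij} = <φ_i, φ_j> and b_i = <f, φ_i>, with φ_0 = 1, φ_1 = x, φ_2 = x^2.
G =
  [2, 0, 2/3]
  [0, 2/3, 0]
  [2/3, 0, 2/5],
b = (-4/3, 14/5, -4/5).
Solving gives a_0 = 0, a_1 = 21/5, a_2 = -2, so
  g(x) = -2*x^2 + 21*x/5.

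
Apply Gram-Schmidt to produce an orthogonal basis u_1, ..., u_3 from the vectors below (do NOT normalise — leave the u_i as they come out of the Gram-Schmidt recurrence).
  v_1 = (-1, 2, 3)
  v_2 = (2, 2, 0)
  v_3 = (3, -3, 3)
Orthogonal basis:
  u_1 = (-1, 2, 3)
  u_2 = (15/7, 12/7, -3/7)
  u_3 = (3, -3, 3)

Apply the Gram-Schmidt recurrence
  u_1 = v_1
  u_i = v_i − Σ_{j<i} ((v_i · u_j) / (u_j · u_j)) · u_j.

Step by step this gives:
  u_1 = (-1, 2, 3)
  u_2 = (15/7, 12/7, -3/7)
  u_3 = (3, -3, 3)

Orthogonality check:
  u_2 · u_1 = 0 (should be 0)
  u_3 · u_1 = 0 (should be 0)
  u_3 · u_2 = 0 (should be 0)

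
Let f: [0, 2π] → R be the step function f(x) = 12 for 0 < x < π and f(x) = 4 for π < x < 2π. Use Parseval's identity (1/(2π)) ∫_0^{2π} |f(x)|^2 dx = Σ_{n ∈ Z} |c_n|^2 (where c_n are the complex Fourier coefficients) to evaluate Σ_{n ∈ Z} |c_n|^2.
Σ |c_n|^2 = 80

Parseval equates the L^2 energy of f (normalised by 1/(2π)) with the ℓ^2 sum of its Fourier coefficients: (1/(2π)) ∫_0^{2π} |f|^2 = Σ |c_n|^2.
Compute the left side: (1/(2π)) [∫_0^π 12^2 dx + ∫_π^{2π} 4^2 dx] = (1/(2π)) · (144π + 16π) = (144 + 16)/2 = 80.
So Σ_{n ∈ Z} |c_n|^2 = 80.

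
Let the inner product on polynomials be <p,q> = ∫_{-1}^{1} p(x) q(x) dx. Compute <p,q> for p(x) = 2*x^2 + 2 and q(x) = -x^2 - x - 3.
<p,q> = -272/15

Expand the product: p(x)·q(x) = -2*x^4 - 2*x^3 - 8*x^2 - 2*x - 6.
∫_{-1}^{1} of each monomial x^k gives [2/(k+1) if k even, 0 if k odd]. Integrating term-by-term (or equivalently evaluating the antiderivative F(x) = -2*x^5/5 - x^4/2 - 8*x^3/3 - x^2 - 6*x at the endpoints):
  F(1) − F(−1) = -317/30 − (227/30) = -272/15.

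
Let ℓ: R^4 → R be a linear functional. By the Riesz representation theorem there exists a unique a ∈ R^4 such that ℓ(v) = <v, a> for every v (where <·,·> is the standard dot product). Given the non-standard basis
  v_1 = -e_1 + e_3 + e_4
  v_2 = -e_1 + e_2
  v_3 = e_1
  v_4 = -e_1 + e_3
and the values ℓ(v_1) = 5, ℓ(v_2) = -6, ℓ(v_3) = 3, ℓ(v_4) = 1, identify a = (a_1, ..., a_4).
a = (3, -3, 4, 4)

Write a = (a_1, ..., a_4) in the standard basis. For each basis vector v_i, ℓ(v_i) = <v_i, a> is a linear equation in the a_j's. Collect the n equations into a matrix system V a = ℓ, where row i of V is v_i (expressed in the standard basis). Since V is invertible (lower-triangular with 1s on the diagonal, up to permutation), solve by back-substitution:
  V =
[[-1, 0, 1, 1],
 [-1, 1, 0, 0],
 [1, 0, 0, 0],
 [-1, 0, 1, 0]]
  V a = (5, -6, 3, 1)
Solving gives a = (3, -3, 4, 4).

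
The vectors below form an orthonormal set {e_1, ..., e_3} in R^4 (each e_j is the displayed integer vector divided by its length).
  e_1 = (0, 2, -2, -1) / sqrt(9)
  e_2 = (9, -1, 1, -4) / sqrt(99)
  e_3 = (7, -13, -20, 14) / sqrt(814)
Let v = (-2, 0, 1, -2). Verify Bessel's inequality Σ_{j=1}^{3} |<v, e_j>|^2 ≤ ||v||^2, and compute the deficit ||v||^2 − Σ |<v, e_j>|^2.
Σ |<v, e_j>|^2 = 205/37; ||v||^2 = 9; deficit = 128/37

Write each e_j = u_j / sqrt(<u_j, u_j>) where u_j is the displayed integer vector. Then <v, e_j> = <v, u_j> / sqrt(<u_j, u_j>), so |<v, e_j>|^2 = <v, u_j>^2 / <u_j, u_j>.
Coefficients: <v, e_1> = 0/sqrt(9), <v, e_2> = -9/sqrt(99), <v, e_3> = -62/sqrt(814).
Square and sum: Σ |<v, e_j>|^2 = 205/37.
Compute ||v||^2 = v·v = 9.
Deficit = 9 − 205/37 = 128/37 ≥ 0, confirming Bessel's inequality. (The deficit equals ||v − Σ <v,e_j> e_j||^2, the squared distance from v to span{e_j}.)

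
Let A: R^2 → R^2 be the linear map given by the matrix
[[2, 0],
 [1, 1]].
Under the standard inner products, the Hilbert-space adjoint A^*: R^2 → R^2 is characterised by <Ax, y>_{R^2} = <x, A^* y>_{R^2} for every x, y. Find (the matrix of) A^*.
A^* = A^T =
[[2, 1],
 [0, 1]]

For real matrices with standard dot products, the defining identity <Ax, y> = <x, A^* y> gives (Ax)^T y = x^T (A^*) y, i.e. x^T A^T y = x^T (A^*) y. Since this holds for all x, y, we must have A^* = A^T. Therefore
A^* =
[[2, 1],
 [0, 1]].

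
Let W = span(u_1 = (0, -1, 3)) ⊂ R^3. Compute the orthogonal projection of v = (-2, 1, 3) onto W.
proj_W(v) = (0, -4/5, 12/5)

Set up U = [u_1 | ... | u_1] ∈ R^(3×1). The projector onto W = col(U) is P = U (U^T U)^(-1) U^T.
Compute U^T U =
  [10],
and U^T v = (8).
Solve U^T U · c = U^T v for the coefficients: c = (4/5). The projection is proj_W(v) = U c.
Check: (v - proj_W(v)) · u_1 = 0  (should be 0).
Result: proj_W(v) = (0, -4/5, 12/5).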